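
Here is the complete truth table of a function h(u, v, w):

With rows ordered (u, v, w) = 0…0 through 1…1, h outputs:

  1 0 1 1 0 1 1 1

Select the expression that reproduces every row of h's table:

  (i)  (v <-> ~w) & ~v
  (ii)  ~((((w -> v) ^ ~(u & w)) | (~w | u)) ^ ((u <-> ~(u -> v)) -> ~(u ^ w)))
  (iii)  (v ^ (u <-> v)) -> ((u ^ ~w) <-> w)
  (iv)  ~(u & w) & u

(i) disagrees with h on (0,0,0) (formula → 0, table → 1); rule it out.
(iii) disagrees with h on (0,0,0) (formula → 0, table → 1); rule it out.
(iv) disagrees with h on (0,0,0) (formula → 0, table → 1); rule it out.
Only (ii) survives; checking it on all 8 rows confirms it matches h.

ii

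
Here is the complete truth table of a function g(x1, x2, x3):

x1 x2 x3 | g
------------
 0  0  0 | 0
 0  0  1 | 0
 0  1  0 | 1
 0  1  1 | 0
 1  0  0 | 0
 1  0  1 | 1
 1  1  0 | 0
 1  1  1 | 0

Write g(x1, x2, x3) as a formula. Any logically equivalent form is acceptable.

g(x1, x2, x3) = ((NOT x1 AND x2) AND NOT x3) OR ((x1 AND NOT x2) AND x3)

Collect the rows where g=1 — (0,1,0), (1,0,1) — and write one minterm per row: ¬x1·x2·¬x3, x1·¬x2·x3. Their union (logical OR) reproduces the table exactly.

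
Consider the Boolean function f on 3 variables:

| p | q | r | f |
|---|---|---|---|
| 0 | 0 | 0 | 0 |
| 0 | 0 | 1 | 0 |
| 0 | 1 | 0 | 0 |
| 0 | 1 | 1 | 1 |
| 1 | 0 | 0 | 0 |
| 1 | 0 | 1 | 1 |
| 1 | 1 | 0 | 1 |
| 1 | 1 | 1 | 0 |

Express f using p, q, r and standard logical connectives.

f(p, q, r) = (((p' · q) · r) + ((p · q') · r)) + ((p · q) · r')

Collect the rows where f=1 — (0,1,1), (1,0,1), (1,1,0) — and write one minterm per row: ¬p·q·r, p·¬q·r, p·q·¬r. Their union (logical OR) reproduces the table exactly.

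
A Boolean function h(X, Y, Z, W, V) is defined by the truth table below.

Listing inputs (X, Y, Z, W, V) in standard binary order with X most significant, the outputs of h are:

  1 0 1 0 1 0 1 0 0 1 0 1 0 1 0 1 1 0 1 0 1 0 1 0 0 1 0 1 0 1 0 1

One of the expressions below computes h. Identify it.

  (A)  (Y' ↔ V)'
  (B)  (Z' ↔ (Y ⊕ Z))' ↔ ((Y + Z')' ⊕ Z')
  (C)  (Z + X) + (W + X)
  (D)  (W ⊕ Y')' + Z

A

(B): at (0,0,0,0,1) it gives 1, but h = 0 — eliminated.
(C): at (0,0,0,0,0) it gives 0, but h = 1 — eliminated.
(D): at (0,0,0,0,0) it gives 0, but h = 1 — eliminated.
(A) is the remaining candidate, and it agrees with h on all 32 inputs.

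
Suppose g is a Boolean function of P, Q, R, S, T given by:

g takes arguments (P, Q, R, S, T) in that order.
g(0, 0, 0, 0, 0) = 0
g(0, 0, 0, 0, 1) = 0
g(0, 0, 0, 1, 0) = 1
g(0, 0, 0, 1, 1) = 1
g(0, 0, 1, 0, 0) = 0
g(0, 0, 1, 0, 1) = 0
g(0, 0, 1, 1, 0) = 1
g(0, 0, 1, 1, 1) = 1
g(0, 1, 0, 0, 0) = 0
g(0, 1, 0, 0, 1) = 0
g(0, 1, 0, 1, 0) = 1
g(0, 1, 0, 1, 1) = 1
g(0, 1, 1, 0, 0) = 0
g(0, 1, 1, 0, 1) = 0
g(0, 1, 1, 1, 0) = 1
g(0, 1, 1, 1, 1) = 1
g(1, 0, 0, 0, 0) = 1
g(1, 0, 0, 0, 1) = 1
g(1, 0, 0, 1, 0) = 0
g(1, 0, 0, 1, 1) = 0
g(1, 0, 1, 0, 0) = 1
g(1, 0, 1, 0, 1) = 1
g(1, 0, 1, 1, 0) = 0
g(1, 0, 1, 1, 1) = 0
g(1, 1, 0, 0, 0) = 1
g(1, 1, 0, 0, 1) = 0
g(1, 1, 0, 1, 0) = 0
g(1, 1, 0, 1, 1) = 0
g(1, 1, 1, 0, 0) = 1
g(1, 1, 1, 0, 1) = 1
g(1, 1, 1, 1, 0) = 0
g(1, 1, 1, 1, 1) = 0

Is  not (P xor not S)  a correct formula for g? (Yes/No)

Evaluate not (P xor not S) on each row and compare to g:
  P=0, Q=0, R=0, S=0, T=0: formula gives 0, g = 0 ✓
  P=0, Q=0, R=0, S=0, T=1: formula gives 0, g = 0 ✓
  P=0, Q=0, R=0, S=1, T=0: formula gives 1, g = 1 ✓
  P=0, Q=0, R=0, S=1, T=1: formula gives 1, g = 1 ✓
  …
  P=1, Q=1, R=0, S=0, T=1: formula gives 1, but g = 0 ✗
Since they disagree at (1,1,0,0,1), the expression is not a correct formula for g.

No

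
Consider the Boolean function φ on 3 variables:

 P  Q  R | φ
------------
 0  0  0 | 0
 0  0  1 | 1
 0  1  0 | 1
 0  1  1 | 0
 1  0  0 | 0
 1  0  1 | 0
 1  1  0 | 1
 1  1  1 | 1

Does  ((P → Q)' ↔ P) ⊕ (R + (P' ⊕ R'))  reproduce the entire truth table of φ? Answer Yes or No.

Check the formula against φ row by row:
  P=0, Q=0, R=0: formula gives 1, but φ = 0 ✗
A single disagreement suffices: at (0,0,0) they differ, so the formula does not compute φ.

No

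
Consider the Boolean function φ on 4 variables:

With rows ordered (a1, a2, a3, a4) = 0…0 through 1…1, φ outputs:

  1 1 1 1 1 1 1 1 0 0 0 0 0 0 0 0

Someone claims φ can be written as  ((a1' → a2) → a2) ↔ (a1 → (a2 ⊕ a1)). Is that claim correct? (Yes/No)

Yes

Test each input against both φ and the formula:
  a1=0, a2=0, a3=0, a4=0: formula gives 1, φ = 1 ✓
  a1=0, a2=0, a3=0, a4=1: formula gives 1, φ = 1 ✓
  a1=0, a2=0, a3=1, a4=0: formula gives 1, φ = 1 ✓
  a1=0, a2=0, a3=1, a4=1: formula gives 1, φ = 1 ✓
  … (the remaining 12 rows also agree.)
All 16 rows match — the expression computes φ exactly.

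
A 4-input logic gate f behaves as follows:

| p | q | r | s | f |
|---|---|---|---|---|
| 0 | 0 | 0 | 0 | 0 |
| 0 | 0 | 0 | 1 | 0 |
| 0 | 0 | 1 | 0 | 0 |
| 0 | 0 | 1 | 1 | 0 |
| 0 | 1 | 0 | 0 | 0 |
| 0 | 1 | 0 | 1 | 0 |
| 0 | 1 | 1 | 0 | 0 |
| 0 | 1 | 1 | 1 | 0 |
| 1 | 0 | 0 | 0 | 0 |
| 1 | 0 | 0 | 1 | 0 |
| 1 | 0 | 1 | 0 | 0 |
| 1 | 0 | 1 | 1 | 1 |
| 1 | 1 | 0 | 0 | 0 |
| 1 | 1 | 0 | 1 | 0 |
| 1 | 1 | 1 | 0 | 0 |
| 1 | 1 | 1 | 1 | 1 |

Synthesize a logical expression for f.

f(p, q, r, s) = (((p · q') · r) · s) + (((p · q) · r) · s)

Collect the rows where f=1 — (1,0,1,1), (1,1,1,1) — and write one minterm per row: p·¬q·r·s, p·q·r·s. Their union (logical OR) reproduces the table exactly.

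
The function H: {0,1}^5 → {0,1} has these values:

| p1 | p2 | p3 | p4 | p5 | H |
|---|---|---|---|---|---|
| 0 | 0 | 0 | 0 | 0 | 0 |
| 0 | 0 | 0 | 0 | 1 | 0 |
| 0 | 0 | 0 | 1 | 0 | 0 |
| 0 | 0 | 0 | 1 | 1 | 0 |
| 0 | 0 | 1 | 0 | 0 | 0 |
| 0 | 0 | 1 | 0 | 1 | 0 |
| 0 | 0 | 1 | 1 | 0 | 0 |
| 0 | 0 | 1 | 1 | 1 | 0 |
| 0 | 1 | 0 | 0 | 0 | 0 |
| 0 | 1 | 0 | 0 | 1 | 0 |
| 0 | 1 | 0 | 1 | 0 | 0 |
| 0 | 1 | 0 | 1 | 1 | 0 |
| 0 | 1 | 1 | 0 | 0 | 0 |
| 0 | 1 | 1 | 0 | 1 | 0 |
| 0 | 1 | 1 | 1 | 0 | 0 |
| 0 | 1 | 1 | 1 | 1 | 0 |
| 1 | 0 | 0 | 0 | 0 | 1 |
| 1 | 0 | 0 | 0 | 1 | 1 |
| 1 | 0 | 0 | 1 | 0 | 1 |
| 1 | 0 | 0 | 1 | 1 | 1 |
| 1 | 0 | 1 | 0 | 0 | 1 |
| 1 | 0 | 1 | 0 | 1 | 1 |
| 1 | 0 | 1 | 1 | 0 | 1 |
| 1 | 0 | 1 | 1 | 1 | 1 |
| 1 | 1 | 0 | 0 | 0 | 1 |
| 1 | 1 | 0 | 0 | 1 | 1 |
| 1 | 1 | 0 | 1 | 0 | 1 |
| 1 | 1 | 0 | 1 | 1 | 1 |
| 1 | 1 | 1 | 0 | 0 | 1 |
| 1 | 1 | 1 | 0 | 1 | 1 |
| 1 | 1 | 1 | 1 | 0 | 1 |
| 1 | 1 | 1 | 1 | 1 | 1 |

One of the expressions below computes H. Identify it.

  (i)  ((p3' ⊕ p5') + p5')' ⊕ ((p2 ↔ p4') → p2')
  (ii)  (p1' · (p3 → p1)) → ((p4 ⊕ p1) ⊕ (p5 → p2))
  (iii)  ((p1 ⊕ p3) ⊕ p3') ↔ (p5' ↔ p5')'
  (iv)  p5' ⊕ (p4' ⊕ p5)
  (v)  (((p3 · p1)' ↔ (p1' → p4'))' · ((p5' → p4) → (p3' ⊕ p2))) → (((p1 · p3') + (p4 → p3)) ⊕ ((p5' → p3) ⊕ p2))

iii

(i): at (0,0,0,0,0) it gives 1, but H = 0 — eliminated.
(ii): at (0,0,0,0,0) it gives 1, but H = 0 — eliminated.
(iv): at (0,0,0,1,0) it gives 1, but H = 0 — eliminated.
(v): at (0,0,0,0,0) it gives 1, but H = 0 — eliminated.
That leaves (iii). Evaluating it on every row reproduces the table of H exactly.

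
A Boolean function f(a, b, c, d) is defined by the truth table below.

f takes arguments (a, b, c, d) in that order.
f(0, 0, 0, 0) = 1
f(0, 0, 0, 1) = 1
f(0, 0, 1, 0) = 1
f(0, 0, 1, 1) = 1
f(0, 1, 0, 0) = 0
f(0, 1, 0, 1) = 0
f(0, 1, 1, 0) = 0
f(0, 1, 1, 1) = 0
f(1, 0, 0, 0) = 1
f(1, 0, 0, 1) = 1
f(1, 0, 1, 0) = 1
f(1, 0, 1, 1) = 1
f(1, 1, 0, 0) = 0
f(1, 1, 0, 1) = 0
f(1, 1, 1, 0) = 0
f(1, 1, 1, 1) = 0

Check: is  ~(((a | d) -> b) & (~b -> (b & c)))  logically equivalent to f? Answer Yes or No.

Yes

Test each input against both f and the formula:
  a=0, b=0, c=0, d=0: formula gives 1, f = 1 ✓
  a=0, b=0, c=0, d=1: formula gives 1, f = 1 ✓
  a=0, b=0, c=1, d=0: formula gives 1, f = 1 ✓
  a=0, b=0, c=1, d=1: formula gives 1, f = 1 ✓
  … (the remaining 12 rows also agree.)
Every row agrees, so the formula is equivalent.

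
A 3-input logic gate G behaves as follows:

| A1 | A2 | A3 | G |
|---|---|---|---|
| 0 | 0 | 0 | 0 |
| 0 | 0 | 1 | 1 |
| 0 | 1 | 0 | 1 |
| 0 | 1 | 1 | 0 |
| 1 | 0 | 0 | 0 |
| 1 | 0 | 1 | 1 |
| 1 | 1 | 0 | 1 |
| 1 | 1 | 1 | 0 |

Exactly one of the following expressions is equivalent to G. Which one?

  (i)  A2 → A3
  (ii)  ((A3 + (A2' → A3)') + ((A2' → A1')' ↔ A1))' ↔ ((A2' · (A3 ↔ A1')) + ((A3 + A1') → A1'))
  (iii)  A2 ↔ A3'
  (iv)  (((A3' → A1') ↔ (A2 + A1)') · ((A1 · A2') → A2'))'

iii

(i): at (0,0,0) it gives 1, but G = 0 — eliminated.
(ii): at (0,0,1) it gives 0, but G = 1 — eliminated.
(iv): at (0,0,1) it gives 0, but G = 1 — eliminated.
(iii) is the remaining candidate, and it agrees with G on all 8 inputs.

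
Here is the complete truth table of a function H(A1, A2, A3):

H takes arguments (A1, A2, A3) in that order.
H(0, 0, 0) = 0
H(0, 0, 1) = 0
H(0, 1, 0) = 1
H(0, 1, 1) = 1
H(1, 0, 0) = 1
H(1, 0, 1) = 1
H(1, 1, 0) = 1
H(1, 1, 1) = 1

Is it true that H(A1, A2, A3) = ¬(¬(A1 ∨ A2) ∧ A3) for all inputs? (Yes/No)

No

Test each input against both H and the formula:
  A1=0, A2=0, A3=0: formula gives 1, but H = 0 ✗
A single disagreement suffices: at (0,0,0) they differ, so the formula does not compute H.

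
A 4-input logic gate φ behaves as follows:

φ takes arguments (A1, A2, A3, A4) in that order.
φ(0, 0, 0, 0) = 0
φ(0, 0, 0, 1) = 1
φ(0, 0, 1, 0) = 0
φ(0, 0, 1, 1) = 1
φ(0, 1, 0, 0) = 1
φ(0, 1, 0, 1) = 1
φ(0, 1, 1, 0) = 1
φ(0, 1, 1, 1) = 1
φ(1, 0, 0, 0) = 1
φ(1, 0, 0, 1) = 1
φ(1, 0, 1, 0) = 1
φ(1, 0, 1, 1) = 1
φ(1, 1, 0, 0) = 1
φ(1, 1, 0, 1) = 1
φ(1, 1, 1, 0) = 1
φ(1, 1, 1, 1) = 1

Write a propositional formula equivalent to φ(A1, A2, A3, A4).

φ is 0 on only 2 rows — (0,0,0,0), (0,0,1,0). Writing each as a minterm (¬A1·¬A2·¬A3·¬A4, ¬A1·¬A2·A3·¬A4) and OR-ing them characterizes exactly where φ=0, so φ is the negation of that disjunction.

φ(A1, A2, A3, A4) = ((((A1' · A2') · A3') · A4') + (((A1' · A2') · A3) · A4'))'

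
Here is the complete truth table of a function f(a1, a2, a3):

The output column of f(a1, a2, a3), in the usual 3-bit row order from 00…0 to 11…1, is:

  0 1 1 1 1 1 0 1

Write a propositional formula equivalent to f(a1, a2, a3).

f is 0 on only 2 rows — (0,0,0), (1,1,0). Writing each as a minterm (¬a1·¬a2·¬a3, a1·a2·¬a3) and OR-ing them characterizes exactly where f=0, so f is the negation of that disjunction.

f(a1, a2, a3) = not (((not a1 and not a2) and not a3) or ((a1 and a2) and not a3))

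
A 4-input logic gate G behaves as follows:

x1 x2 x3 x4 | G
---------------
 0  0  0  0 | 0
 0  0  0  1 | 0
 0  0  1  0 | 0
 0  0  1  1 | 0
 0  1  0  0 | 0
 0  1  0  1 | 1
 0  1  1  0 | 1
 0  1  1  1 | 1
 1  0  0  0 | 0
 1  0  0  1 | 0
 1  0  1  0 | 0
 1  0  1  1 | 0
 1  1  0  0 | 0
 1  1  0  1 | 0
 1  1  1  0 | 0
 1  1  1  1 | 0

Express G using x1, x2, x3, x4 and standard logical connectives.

G(x1, x2, x3, x4) = ((((¬x1 ∧ x2) ∧ ¬x3) ∧ x4) ∨ (((¬x1 ∧ x2) ∧ x3) ∧ ¬x4)) ∨ (((¬x1 ∧ x2) ∧ x3) ∧ x4)

G=1 on 3 inputs: (0,1,0,1), (0,1,1,0), (0,1,1,1). Reading each as a conjunction of literals (¬x1·x2·¬x3·x4, ¬x1·x2·x3·¬x4, ¬x1·x2·x3·x4) and taking the OR gives the canonical DNF.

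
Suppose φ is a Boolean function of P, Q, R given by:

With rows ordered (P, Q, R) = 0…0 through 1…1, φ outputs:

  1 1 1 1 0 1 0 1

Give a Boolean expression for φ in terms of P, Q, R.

φ(P, Q, R) = (((P · Q') · R') + ((P · Q) · R'))'

φ is 0 on only 2 rows — (1,0,0), (1,1,0). Writing each as a minterm (P·¬Q·¬R, P·Q·¬R) and OR-ing them characterizes exactly where φ=0, so φ is the negation of that disjunction.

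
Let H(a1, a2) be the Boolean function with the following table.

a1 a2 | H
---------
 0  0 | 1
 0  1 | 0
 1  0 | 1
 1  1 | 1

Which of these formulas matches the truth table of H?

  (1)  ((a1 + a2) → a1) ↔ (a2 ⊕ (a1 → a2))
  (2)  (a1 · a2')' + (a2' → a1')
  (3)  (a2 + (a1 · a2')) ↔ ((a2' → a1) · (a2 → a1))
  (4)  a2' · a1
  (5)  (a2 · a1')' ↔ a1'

3

(1) disagrees with H on (0,1) (formula → 1, table → 0); rule it out.
(2) disagrees with H on (0,1) (formula → 1, table → 0); rule it out.
(4) disagrees with H on (0,0) (formula → 0, table → 1); rule it out.
(5) disagrees with H on (1,0) (formula → 0, table → 1); rule it out.
Only (3) survives; checking it on all 4 rows confirms it matches H.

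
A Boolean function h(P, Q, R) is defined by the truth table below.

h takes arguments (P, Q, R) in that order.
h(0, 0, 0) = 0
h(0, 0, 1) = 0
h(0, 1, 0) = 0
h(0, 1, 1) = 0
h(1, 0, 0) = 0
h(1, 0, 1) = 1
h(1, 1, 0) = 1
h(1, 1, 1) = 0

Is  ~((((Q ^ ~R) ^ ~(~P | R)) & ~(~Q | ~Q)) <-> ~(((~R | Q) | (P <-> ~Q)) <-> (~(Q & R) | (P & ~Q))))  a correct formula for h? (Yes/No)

Check the formula against h row by row:
  P=0, Q=0, R=0: formula gives 0, h = 0 ✓
  P=0, Q=0, R=1: formula gives 1, but h = 0 ✗
Row (0,0,1) is a counterexample, so the formula is not equivalent to h.

No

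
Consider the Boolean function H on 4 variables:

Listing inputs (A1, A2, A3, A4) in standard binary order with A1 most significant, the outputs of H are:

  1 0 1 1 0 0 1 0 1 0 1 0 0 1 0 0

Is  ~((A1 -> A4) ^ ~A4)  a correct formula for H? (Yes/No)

Evaluate ~((A1 -> A4) ^ ~A4) on each row and compare to H:
  A1=0, A2=0, A3=0, A4=0: formula gives 1, H = 1 ✓
  A1=0, A2=0, A3=0, A4=1: formula gives 0, H = 0 ✓
  A1=0, A2=0, A3=1, A4=0: formula gives 1, H = 1 ✓
  A1=0, A2=0, A3=1, A4=1: formula gives 0, but H = 1 ✗
A single disagreement suffices: at (0,0,1,1) they differ, so the formula does not compute H.

No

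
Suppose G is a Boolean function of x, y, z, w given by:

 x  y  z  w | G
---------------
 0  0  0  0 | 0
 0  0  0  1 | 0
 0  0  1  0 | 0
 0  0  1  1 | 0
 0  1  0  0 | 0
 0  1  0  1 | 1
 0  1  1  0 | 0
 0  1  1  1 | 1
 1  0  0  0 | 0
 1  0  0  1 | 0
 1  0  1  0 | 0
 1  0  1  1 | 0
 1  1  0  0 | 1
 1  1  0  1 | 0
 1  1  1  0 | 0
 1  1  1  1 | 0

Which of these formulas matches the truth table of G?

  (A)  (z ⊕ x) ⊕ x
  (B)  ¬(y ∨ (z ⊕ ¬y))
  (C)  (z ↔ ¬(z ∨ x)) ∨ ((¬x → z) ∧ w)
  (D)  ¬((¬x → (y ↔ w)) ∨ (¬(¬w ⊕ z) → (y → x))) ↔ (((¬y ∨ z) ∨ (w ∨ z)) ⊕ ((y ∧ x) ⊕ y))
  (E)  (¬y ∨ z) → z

D

(A) fails at (0,0,1,0): the formula yields 1, G is 0.
(B) fails at (0,0,1,0): the formula yields 1, G is 0.
(C) fails at (0,0,1,1): the formula yields 1, G is 0.
(E) fails at (0,0,1,0): the formula yields 1, G is 0.
That leaves (D). Evaluating it on every row reproduces the table of G exactly.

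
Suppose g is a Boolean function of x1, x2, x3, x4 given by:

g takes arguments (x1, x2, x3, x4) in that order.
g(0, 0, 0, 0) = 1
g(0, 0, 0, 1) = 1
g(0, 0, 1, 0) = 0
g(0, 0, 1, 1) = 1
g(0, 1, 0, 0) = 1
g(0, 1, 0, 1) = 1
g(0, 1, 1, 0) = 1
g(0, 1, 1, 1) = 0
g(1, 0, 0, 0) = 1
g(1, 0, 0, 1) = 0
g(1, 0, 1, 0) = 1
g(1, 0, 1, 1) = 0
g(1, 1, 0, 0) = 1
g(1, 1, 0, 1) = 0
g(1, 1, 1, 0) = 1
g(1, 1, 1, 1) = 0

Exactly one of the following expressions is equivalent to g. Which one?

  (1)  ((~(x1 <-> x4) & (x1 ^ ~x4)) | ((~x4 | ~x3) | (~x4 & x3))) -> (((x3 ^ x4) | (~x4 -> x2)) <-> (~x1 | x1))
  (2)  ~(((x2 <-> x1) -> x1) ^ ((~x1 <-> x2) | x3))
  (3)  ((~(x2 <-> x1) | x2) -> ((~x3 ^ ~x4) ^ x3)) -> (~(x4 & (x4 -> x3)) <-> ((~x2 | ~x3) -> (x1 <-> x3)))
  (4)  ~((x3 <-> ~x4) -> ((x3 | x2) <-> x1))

3

(1): at (0,0,0,0) it gives 0, but g = 1 — eliminated.
(2): at (0,0,1,1) it gives 0, but g = 1 — eliminated.
(4): at (0,0,0,0) it gives 0, but g = 1 — eliminated.
(3) is the remaining candidate, and it agrees with g on all 16 inputs.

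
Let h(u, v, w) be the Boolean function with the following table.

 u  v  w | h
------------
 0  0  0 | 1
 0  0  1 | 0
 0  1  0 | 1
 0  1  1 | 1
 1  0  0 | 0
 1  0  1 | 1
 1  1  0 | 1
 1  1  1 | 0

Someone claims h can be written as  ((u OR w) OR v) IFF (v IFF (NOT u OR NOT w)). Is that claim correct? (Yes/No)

Yes

Test each input against both h and the formula:
  u=0, v=0, w=0: formula gives 1, h = 1 ✓
  u=0, v=0, w=1: formula gives 0, h = 0 ✓
  u=0, v=1, w=0: formula gives 1, h = 1 ✓
  u=0, v=1, w=1: formula gives 1, h = 1 ✓
  u=1, v=0, w=0: formula gives 0, h = 0 ✓
  … (the remaining 3 rows also agree.)
No disagreement on any input; they are logically equivalent.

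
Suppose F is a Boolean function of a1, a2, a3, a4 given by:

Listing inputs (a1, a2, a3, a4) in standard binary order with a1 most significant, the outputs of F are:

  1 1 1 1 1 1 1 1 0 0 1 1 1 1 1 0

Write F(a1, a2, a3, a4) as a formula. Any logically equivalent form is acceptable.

F(a1, a2, a3, a4) = (((((a1 · a2') · a3') · a4') + (((a1 · a2') · a3') · a4)) + (((a1 · a2) · a3) · a4))'

There are just 3 zero rows: (1,0,0,0), (1,0,0,1), (1,1,1,1). Their minterms are a1·¬a2·¬a3·¬a4, a1·¬a2·¬a3·a4, a1·a2·a3·a4; the OR of those covers precisely the 0-outputs, and negating it yields F.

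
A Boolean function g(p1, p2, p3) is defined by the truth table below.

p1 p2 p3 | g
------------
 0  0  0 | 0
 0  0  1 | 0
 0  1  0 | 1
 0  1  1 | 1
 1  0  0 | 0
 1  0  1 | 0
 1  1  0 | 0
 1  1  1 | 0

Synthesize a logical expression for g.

g(p1, p2, p3) = ((p1' · p2) · p3') + ((p1' · p2) · p3)

Collect the rows where g=1 — (0,1,0), (0,1,1) — and write one minterm per row: ¬p1·p2·¬p3, ¬p1·p2·p3. Their union (logical OR) reproduces the table exactly.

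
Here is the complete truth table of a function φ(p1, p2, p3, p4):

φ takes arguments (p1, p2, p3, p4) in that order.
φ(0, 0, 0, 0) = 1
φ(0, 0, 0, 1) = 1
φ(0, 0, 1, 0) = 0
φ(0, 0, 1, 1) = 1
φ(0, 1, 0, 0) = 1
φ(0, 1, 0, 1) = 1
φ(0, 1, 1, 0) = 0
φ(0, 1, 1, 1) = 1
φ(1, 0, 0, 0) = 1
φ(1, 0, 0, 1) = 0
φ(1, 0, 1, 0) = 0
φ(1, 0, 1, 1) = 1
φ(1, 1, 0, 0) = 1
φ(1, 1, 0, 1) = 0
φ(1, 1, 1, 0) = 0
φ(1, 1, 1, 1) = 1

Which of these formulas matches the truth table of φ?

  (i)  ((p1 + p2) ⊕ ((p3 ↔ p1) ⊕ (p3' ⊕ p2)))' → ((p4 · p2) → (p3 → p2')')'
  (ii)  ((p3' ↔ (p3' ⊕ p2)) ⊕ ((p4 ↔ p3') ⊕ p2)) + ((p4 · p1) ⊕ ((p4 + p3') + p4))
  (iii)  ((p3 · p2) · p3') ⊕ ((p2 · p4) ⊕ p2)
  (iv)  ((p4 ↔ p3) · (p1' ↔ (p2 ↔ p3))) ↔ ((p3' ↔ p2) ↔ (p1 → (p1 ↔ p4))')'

ii

(i): at (0,0,0,0) it gives 0, but φ = 1 — eliminated.
(iii): at (0,0,0,0) it gives 0, but φ = 1 — eliminated.
(iv): at (0,0,0,0) it gives 0, but φ = 1 — eliminated.
(ii) is the remaining candidate, and it agrees with φ on all 16 inputs.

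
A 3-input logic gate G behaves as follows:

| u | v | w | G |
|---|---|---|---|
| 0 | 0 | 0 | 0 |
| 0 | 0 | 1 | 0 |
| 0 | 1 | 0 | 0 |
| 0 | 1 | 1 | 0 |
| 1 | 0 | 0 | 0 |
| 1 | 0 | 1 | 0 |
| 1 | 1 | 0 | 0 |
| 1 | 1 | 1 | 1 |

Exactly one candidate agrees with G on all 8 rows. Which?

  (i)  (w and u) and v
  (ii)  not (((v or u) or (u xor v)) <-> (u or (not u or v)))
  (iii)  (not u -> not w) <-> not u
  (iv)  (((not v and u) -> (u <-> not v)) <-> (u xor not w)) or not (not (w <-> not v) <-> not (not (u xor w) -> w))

(ii) disagrees with G on (0,0,0) (formula → 1, table → 0); rule it out.
(iii) disagrees with G on (0,0,0) (formula → 1, table → 0); rule it out.
(iv) disagrees with G on (0,0,0) (formula → 1, table → 0); rule it out.
That leaves (i). Evaluating it on every row reproduces the table of G exactly.

i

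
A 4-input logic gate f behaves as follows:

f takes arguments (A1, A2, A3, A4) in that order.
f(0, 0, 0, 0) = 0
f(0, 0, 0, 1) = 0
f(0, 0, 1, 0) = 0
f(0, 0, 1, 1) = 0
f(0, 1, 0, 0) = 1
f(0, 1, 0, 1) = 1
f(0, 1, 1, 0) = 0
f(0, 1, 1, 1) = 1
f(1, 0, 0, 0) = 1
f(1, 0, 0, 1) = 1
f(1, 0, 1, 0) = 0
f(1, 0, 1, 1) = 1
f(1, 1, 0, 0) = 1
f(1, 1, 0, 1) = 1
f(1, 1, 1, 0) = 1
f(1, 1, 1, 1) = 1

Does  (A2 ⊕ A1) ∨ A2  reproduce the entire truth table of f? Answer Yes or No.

No

Evaluate (A2 ⊕ A1) ∨ A2 on each row and compare to f:
  A1=0, A2=0, A3=0, A4=0: formula gives 0, f = 0 ✓
  A1=0, A2=0, A3=0, A4=1: formula gives 0, f = 0 ✓
  A1=0, A2=0, A3=1, A4=0: formula gives 0, f = 0 ✓
  A1=0, A2=0, A3=1, A4=1: formula gives 0, f = 0 ✓
  …
  A1=0, A2=1, A3=1, A4=0: formula gives 1, but f = 0 ✗
Row (0,1,1,0) is a counterexample, so the formula is not equivalent to f.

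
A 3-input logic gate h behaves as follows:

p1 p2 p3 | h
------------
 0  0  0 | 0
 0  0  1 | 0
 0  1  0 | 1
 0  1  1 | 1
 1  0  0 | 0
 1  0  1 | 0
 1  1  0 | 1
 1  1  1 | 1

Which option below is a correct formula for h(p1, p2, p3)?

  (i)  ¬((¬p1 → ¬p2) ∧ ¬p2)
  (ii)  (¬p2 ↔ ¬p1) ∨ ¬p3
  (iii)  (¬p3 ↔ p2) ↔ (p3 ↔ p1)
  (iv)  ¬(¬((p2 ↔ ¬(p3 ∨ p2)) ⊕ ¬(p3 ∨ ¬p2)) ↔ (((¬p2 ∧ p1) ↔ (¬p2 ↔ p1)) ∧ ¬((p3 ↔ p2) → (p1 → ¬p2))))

(ii) fails at (0,0,0): the formula yields 1, h is 0.
(iii) fails at (1,0,0): the formula yields 1, h is 0.
(iv) fails at (0,0,0): the formula yields 1, h is 0.
(i) is the remaining candidate, and it agrees with h on all 8 inputs.

i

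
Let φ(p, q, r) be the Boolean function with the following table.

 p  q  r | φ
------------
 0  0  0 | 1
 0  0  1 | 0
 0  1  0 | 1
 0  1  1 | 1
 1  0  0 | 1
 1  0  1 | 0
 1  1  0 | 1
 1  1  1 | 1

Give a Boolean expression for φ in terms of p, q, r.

φ(p, q, r) = (((p' · q') · r) + ((p · q') · r))'

The 0-rows are (0,0,1), (1,0,1). Take each as a conjunction (¬p·¬q·r, p·¬q·r), form their disjunction, and complement — that gives a formula that is 1 everywhere φ is.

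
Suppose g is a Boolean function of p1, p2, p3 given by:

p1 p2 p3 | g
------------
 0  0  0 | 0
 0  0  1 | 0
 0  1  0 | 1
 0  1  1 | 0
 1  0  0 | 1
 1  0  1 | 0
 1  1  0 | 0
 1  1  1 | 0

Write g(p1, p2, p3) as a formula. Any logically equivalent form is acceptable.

The 1-rows are (0,1,0), (1,0,0). Each contributes one minterm — ¬p1·p2·¬p3; p1·¬p2·¬p3 — and their disjunction is a sum-of-products form of g.

g(p1, p2, p3) = ((¬p1 ∧ p2) ∧ ¬p3) ∨ ((p1 ∧ ¬p2) ∧ ¬p3)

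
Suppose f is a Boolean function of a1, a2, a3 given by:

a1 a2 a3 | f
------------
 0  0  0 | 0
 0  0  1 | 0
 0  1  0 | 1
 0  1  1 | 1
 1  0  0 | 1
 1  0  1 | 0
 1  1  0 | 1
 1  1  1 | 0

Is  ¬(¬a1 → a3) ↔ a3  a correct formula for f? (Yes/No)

Evaluate ¬(¬a1 → a3) ↔ a3 on each row and compare to f:
  a1=0, a2=0, a3=0: formula gives 0, f = 0 ✓
  a1=0, a2=0, a3=1: formula gives 0, f = 0 ✓
  a1=0, a2=1, a3=0: formula gives 0, but f = 1 ✗
A single disagreement suffices: at (0,1,0) they differ, so the formula does not compute f.

No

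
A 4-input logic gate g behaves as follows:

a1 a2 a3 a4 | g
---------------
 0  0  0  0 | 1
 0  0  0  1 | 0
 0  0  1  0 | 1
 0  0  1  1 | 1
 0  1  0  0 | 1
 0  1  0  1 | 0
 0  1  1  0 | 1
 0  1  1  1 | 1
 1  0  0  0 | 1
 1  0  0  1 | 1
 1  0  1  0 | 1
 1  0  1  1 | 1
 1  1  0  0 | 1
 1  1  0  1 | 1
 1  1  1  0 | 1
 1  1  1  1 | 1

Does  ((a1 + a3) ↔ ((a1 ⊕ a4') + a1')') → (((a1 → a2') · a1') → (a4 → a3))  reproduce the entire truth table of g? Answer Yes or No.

Test each input against both g and the formula:
  a1=0, a2=0, a3=0, a4=0: formula gives 1, g = 1 ✓
  a1=0, a2=0, a3=0, a4=1: formula gives 0, g = 0 ✓
  a1=0, a2=0, a3=1, a4=0: formula gives 1, g = 1 ✓
  a1=0, a2=0, a3=1, a4=1: formula gives 1, g = 1 ✓
  … (the remaining 12 rows also agree.)
Every row agrees, so the formula is equivalent.

Yes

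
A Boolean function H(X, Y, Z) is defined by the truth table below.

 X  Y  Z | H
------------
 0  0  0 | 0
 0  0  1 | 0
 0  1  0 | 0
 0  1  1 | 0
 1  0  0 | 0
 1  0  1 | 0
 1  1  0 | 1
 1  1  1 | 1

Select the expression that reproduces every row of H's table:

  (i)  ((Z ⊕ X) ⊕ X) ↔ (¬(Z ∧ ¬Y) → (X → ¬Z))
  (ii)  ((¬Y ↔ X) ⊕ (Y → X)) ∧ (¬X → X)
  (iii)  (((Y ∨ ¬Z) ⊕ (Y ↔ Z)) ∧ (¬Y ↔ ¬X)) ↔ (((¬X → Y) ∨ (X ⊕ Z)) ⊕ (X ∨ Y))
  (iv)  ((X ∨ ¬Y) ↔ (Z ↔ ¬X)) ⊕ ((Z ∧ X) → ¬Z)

(i) fails at (0,0,1): the formula yields 1, H is 0.
(iii) fails at (0,0,0): the formula yields 1, H is 0.
(iv) fails at (0,0,0): the formula yields 1, H is 0.
That leaves (ii). Evaluating it on every row reproduces the table of H exactly.

ii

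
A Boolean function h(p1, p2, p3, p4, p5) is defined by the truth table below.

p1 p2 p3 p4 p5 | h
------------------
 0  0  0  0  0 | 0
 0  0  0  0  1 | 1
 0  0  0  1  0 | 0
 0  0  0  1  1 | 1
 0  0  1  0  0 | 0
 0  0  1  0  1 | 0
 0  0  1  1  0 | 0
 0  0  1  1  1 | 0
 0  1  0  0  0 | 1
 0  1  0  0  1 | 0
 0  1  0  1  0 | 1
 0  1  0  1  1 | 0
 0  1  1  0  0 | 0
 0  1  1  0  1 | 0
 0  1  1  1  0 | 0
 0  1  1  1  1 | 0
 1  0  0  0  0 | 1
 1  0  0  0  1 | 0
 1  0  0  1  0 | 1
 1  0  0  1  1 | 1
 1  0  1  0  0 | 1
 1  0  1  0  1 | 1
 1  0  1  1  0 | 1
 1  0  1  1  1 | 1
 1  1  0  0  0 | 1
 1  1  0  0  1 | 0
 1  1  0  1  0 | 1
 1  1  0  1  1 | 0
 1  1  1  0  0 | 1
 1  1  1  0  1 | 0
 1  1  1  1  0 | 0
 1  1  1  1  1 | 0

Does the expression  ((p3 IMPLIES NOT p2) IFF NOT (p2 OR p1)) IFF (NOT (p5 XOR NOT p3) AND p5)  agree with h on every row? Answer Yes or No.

Check the formula against h row by row:
  p1=0, p2=0, p3=0, p4=0, p5=0: formula gives 0, h = 0 ✓
  p1=0, p2=0, p3=0, p4=0, p5=1: formula gives 1, h = 1 ✓
  p1=0, p2=0, p3=0, p4=1, p5=0: formula gives 0, h = 0 ✓
  p1=0, p2=0, p3=0, p4=1, p5=1: formula gives 1, h = 1 ✓
  …
  p1=1, p2=0, p3=0, p4=1, p5=1: formula gives 0, but h = 1 ✗
A single disagreement suffices: at (1,0,0,1,1) they differ, so the formula does not compute h.

No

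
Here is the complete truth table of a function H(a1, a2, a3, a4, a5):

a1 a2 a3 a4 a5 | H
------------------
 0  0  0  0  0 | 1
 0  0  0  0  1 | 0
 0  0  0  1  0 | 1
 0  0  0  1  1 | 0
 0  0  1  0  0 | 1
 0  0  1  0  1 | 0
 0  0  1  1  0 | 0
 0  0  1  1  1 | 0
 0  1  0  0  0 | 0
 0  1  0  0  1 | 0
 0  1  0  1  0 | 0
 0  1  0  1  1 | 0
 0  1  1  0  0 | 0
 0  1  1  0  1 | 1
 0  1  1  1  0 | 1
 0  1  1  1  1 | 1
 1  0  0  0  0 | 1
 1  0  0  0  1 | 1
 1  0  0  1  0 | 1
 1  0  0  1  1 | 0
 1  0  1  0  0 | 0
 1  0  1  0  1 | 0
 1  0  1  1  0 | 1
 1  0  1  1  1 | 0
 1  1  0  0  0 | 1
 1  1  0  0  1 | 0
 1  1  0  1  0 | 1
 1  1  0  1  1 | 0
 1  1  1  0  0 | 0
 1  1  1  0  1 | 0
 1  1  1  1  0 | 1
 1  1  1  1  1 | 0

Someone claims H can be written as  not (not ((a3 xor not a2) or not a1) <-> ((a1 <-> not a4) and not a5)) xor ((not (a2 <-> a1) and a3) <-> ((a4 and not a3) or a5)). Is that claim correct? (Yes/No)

No

Check the formula against H row by row:
  a1=0, a2=0, a3=0, a4=0, a5=0: formula gives 1, H = 1 ✓
  a1=0, a2=0, a3=0, a4=0, a5=1: formula gives 0, H = 0 ✓
  a1=0, a2=0, a3=0, a4=1, a5=0: formula gives 1, H = 1 ✓
  a1=0, a2=0, a3=0, a4=1, a5=1: formula gives 0, H = 0 ✓
  …
  a1=0, a2=1, a3=0, a4=0, a5=0: formula gives 1, but H = 0 ✗
A single disagreement suffices: at (0,1,0,0,0) they differ, so the formula does not compute H.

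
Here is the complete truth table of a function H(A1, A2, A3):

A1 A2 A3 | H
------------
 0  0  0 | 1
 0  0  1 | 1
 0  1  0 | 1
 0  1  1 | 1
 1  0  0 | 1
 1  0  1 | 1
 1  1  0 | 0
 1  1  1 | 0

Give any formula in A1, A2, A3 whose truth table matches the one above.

H(A1, A2, A3) = ¬(((A1 ∧ A2) ∧ ¬A3) ∨ ((A1 ∧ A2) ∧ A3))

The 0-rows are (1,1,0), (1,1,1). Take each as a conjunction (A1·A2·¬A3, A1·A2·A3), form their disjunction, and complement — that gives a formula that is 1 everywhere H is.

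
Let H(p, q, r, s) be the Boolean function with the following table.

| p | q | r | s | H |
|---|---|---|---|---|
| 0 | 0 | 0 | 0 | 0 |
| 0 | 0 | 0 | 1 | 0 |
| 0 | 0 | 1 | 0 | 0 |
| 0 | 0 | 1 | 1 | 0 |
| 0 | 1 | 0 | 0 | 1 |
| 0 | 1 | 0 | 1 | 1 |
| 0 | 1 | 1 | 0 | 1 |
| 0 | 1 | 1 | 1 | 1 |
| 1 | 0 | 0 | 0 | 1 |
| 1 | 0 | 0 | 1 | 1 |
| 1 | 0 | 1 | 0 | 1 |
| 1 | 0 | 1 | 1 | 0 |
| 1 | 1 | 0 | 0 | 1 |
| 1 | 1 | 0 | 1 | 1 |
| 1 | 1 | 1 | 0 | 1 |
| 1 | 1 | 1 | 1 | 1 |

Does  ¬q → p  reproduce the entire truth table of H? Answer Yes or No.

No

Evaluate ¬q → p on each row and compare to H:
  p=0, q=0, r=0, s=0: formula gives 0, H = 0 ✓
  p=0, q=0, r=0, s=1: formula gives 0, H = 0 ✓
  p=0, q=0, r=1, s=0: formula gives 0, H = 0 ✓
  p=0, q=0, r=1, s=1: formula gives 0, H = 0 ✓
  …
  p=1, q=0, r=1, s=1: formula gives 1, but H = 0 ✗
Since they disagree at (1,0,1,1), the expression is not a correct formula for H.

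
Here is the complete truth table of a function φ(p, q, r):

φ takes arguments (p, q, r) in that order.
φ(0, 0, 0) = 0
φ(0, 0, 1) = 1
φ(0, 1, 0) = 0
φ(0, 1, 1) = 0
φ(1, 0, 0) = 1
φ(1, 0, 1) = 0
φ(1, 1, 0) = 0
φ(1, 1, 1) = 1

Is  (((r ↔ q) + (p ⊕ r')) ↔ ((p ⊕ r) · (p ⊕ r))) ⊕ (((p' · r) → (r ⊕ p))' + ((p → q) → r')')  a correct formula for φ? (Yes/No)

Evaluate (((r ↔ q) + (p ⊕ r')) ↔ ((p ⊕ r) · (p ⊕ r))) ⊕ (((p' · r) → (r ⊕ p))' + ((p → q) → r')') on each row and compare to φ:
  p=0, q=0, r=0: formula gives 0, φ = 0 ✓
  p=0, q=0, r=1: formula gives 1, φ = 1 ✓
  p=0, q=1, r=0: formula gives 0, φ = 0 ✓
  p=0, q=1, r=1: formula gives 0, φ = 0 ✓
  p=1, q=0, r=0: formula gives 1, φ = 1 ✓
  … (the remaining 3 rows also agree.)
No disagreement on any input; they are logically equivalent.

Yes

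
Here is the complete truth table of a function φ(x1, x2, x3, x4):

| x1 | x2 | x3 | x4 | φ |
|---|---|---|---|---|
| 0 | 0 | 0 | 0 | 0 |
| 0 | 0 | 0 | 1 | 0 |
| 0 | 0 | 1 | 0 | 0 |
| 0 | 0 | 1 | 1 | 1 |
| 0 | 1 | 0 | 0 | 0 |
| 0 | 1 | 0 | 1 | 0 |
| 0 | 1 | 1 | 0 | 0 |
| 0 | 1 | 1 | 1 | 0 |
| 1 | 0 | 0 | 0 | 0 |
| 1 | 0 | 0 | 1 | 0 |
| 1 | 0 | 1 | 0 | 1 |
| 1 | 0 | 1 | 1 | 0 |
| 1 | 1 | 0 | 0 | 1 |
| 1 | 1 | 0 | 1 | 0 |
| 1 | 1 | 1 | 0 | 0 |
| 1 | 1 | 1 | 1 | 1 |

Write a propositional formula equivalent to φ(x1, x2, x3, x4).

Collect the rows where φ=1 — (0,0,1,1), (1,0,1,0), (1,1,0,0), (1,1,1,1) — and write one minterm per row: ¬x1·¬x2·x3·x4, x1·¬x2·x3·¬x4, x1·x2·¬x3·¬x4, x1·x2·x3·x4. Their union (logical OR) reproduces the table exactly.

φ(x1, x2, x3, x4) = (((((not x1 and not x2) and x3) and x4) or (((x1 and not x2) and x3) and not x4)) or (((x1 and x2) and not x3) and not x4)) or (((x1 and x2) and x3) and x4)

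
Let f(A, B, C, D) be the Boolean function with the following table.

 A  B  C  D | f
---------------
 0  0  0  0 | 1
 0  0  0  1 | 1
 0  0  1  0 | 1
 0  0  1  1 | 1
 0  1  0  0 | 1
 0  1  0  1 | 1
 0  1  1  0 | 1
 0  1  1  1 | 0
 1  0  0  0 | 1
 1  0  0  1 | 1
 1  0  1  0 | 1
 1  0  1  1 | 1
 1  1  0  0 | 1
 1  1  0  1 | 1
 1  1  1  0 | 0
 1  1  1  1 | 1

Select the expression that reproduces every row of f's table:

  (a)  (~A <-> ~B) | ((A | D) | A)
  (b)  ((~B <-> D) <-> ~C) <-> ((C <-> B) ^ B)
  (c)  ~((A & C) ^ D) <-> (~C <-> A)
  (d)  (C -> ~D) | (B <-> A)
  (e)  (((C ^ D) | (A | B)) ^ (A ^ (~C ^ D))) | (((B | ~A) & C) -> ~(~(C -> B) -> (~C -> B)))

e

(a) fails at (0,1,0,0): the formula yields 0, f is 1.
(b) fails at (0,0,0,0): the formula yields 0, f is 1.
(c) fails at (0,0,0,0): the formula yields 0, f is 1.
(d) fails at (1,0,1,1): the formula yields 0, f is 1.
Only (e) survives; checking it on all 16 rows confirms it matches f.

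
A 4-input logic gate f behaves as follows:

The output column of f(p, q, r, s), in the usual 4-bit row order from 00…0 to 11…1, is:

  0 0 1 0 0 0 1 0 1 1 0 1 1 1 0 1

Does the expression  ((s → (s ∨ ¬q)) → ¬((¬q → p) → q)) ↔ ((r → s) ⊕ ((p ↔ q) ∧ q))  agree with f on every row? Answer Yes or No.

Evaluate ((s → (s ∨ ¬q)) → ¬((¬q → p) → q)) ↔ ((r → s) ⊕ ((p ↔ q) ∧ q)) on each row and compare to f:
  p=0, q=0, r=0, s=0: formula gives 0, f = 0 ✓
  p=0, q=0, r=0, s=1: formula gives 0, f = 0 ✓
  p=0, q=0, r=1, s=0: formula gives 1, f = 1 ✓
  p=0, q=0, r=1, s=1: formula gives 0, f = 0 ✓
  … (the remaining 12 rows also agree.)
All 16 rows match — the expression computes f exactly.

Yes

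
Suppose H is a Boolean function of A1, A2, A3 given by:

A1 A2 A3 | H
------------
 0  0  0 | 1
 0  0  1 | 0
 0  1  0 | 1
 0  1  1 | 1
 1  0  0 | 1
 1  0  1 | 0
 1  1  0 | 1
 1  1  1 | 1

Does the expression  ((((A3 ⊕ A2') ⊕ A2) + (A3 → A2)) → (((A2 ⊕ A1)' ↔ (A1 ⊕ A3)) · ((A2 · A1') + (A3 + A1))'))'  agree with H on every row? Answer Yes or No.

Check the formula against H row by row:
  A1=0, A2=0, A3=0: formula gives 1, H = 1 ✓
  A1=0, A2=0, A3=1: formula gives 0, H = 0 ✓
  A1=0, A2=1, A3=0: formula gives 1, H = 1 ✓
  A1=0, A2=1, A3=1: formula gives 1, H = 1 ✓
  A1=1, A2=0, A3=0: formula gives 1, H = 1 ✓
  …and likewise for the remaining 3 rows.
Every row agrees, so the formula is equivalent.

Yes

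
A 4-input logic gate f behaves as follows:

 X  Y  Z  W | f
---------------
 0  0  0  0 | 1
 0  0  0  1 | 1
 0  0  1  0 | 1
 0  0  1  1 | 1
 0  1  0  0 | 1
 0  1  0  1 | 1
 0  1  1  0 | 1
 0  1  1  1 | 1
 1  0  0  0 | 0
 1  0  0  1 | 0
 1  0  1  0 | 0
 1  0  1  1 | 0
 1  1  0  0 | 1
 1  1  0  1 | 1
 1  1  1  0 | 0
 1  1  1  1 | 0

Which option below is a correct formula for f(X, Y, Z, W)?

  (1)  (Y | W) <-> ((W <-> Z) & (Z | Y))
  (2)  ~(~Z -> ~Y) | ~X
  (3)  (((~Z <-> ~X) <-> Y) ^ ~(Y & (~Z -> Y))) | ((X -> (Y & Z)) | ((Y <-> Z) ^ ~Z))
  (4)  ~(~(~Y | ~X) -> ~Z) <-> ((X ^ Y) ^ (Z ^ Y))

2

(1): at (0,0,0,1) it gives 0, but f = 1 — eliminated.
(3): at (1,0,1,0) it gives 1, but f = 0 — eliminated.
(4): at (0,0,1,0) it gives 0, but f = 1 — eliminated.
That leaves (2). Evaluating it on every row reproduces the table of f exactly.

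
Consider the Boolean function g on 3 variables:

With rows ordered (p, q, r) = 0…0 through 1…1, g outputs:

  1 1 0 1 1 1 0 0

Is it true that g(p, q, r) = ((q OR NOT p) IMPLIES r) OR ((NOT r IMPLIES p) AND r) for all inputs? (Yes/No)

No

Check the formula against g row by row:
  p=0, q=0, r=0: formula gives 0, but g = 1 ✗
Since they disagree at (0,0,0), the expression is not a correct formula for g.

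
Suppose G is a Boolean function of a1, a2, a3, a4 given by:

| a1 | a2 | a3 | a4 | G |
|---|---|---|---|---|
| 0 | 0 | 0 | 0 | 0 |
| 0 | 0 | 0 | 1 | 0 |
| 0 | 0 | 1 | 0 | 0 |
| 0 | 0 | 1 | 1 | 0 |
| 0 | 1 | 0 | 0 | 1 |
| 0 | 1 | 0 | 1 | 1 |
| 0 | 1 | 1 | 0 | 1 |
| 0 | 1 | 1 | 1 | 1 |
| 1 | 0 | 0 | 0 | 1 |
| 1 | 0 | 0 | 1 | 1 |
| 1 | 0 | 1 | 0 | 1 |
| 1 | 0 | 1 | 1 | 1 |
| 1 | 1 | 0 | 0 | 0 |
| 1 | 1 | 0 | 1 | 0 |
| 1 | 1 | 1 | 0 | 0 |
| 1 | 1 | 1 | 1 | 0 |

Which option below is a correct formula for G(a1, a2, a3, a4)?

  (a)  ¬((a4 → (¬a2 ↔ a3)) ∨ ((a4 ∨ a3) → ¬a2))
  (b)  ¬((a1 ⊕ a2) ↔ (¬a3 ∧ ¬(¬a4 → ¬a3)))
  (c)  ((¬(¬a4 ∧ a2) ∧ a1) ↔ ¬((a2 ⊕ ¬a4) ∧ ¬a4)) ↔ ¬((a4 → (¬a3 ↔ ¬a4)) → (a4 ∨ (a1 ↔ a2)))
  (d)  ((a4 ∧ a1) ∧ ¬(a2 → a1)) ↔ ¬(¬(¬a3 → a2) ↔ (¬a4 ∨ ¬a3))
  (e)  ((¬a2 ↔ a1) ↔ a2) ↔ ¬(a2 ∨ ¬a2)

(a) fails at (0,1,0,0): the formula yields 0, G is 1.
(c) fails at (0,0,0,1): the formula yields 1, G is 0.
(d) fails at (0,0,0,0): the formula yields 1, G is 0.
(e) fails at (0,1,0,0): the formula yields 0, G is 1.
Only (b) survives; checking it on all 16 rows confirms it matches G.

b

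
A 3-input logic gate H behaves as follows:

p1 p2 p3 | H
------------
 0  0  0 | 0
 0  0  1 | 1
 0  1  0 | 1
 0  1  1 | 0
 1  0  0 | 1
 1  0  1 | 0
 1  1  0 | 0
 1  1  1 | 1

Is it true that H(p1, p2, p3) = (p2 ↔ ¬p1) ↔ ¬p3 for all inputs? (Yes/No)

Test each input against both H and the formula:
  p1=0, p2=0, p3=0: formula gives 0, H = 0 ✓
  p1=0, p2=0, p3=1: formula gives 1, H = 1 ✓
  p1=0, p2=1, p3=0: formula gives 1, H = 1 ✓
  p1=0, p2=1, p3=1: formula gives 0, H = 0 ✓
  p1=1, p2=0, p3=0: formula gives 1, H = 1 ✓
  … (the remaining 3 rows also agree.)
No disagreement on any input; they are logically equivalent.

Yes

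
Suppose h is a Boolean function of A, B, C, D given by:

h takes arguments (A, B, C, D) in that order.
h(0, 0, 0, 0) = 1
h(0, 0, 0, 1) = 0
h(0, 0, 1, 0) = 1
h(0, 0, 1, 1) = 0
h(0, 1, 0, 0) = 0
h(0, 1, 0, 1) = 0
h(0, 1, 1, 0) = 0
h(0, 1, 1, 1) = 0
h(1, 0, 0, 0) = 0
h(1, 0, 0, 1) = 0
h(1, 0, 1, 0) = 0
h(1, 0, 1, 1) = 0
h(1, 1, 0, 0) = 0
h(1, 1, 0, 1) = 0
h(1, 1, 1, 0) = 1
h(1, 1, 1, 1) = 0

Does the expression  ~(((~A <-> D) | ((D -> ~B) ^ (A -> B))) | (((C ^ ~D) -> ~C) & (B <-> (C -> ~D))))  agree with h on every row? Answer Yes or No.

Test each input against both h and the formula:
  A=0, B=0, C=0, D=0: formula gives 1, h = 1 ✓
  A=0, B=0, C=0, D=1: formula gives 0, h = 0 ✓
  A=0, B=0, C=1, D=0: formula gives 1, h = 1 ✓
  A=0, B=0, C=1, D=1: formula gives 0, h = 0 ✓
  …
  A=1, B=1, C=1, D=0: formula gives 0, but h = 1 ✗
A single disagreement suffices: at (1,1,1,0) they differ, so the formula does not compute h.

No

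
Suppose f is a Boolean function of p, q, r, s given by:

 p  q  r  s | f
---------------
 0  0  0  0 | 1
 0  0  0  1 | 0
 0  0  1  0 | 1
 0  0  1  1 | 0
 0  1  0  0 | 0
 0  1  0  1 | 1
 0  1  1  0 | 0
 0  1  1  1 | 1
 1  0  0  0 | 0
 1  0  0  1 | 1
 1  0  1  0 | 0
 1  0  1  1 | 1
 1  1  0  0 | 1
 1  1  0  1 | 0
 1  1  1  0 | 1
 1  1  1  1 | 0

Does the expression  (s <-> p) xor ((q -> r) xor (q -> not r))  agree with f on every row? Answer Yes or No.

Check the formula against f row by row:
  p=0, q=0, r=0, s=0: formula gives 1, f = 1 ✓
  p=0, q=0, r=0, s=1: formula gives 0, f = 0 ✓
  p=0, q=0, r=1, s=0: formula gives 1, f = 1 ✓
  p=0, q=0, r=1, s=1: formula gives 0, f = 0 ✓
  …and likewise for the remaining 12 rows.
All 16 rows match — the expression computes f exactly.

Yes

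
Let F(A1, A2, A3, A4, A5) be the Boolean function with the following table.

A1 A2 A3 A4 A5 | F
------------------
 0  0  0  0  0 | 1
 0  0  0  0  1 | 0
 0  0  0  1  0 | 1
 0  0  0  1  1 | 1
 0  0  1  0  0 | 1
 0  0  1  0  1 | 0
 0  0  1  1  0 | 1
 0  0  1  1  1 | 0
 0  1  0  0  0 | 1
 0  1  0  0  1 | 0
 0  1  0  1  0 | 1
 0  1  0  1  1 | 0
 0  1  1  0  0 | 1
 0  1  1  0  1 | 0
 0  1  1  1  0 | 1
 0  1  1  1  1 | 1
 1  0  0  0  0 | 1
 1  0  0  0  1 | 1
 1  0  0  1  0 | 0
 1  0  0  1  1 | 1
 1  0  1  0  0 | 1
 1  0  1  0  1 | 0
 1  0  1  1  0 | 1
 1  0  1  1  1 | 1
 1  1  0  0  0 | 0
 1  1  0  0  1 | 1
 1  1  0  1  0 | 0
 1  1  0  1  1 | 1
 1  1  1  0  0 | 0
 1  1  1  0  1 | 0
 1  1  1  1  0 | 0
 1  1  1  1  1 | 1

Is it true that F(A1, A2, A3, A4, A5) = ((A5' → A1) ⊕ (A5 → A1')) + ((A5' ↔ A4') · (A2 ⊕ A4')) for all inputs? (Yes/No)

No

Evaluate ((A5' → A1) ⊕ (A5 → A1')) + ((A5' ↔ A4') · (A2 ⊕ A4')) on each row and compare to F:
  A1=0, A2=0, A3=0, A4=0, A5=0: formula gives 1, F = 1 ✓
  A1=0, A2=0, A3=0, A4=0, A5=1: formula gives 0, F = 0 ✓
  A1=0, A2=0, A3=0, A4=1, A5=0: formula gives 1, F = 1 ✓
  A1=0, A2=0, A3=0, A4=1, A5=1: formula gives 0, but F = 1 ✗
Since they disagree at (0,0,0,1,1), the expression is not a correct formula for F.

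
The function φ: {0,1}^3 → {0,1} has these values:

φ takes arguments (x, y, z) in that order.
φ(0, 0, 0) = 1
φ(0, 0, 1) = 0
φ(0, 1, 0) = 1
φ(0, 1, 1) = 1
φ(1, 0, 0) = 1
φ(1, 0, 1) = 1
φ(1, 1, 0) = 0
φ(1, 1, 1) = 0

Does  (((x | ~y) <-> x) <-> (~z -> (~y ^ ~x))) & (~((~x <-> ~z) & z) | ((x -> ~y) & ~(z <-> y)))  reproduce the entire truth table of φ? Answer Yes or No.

Yes

Test each input against both φ and the formula:
  x=0, y=0, z=0: formula gives 1, φ = 1 ✓
  x=0, y=0, z=1: formula gives 0, φ = 0 ✓
  x=0, y=1, z=0: formula gives 1, φ = 1 ✓
  x=0, y=1, z=1: formula gives 1, φ = 1 ✓
  x=1, y=0, z=0: formula gives 1, φ = 1 ✓
  …and likewise for the remaining 3 rows.
No disagreement on any input; they are logically equivalent.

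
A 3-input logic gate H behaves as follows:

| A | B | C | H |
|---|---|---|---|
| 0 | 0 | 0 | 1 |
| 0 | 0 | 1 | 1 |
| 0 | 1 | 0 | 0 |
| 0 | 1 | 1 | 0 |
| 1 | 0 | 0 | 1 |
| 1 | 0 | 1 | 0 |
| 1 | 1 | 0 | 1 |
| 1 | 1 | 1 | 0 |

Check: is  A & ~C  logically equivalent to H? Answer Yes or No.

Check the formula against H row by row:
  A=0, B=0, C=0: formula gives 0, but H = 1 ✗
Row (0,0,0) is a counterexample, so the formula is not equivalent to H.

No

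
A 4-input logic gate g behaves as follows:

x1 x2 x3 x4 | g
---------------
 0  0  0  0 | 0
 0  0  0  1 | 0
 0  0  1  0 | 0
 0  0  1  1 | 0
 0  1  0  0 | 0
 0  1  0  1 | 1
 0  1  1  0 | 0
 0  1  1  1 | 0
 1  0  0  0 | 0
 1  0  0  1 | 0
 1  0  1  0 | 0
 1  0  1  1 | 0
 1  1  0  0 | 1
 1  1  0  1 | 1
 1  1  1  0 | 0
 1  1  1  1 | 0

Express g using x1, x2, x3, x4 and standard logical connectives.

g=1 on 3 inputs: (0,1,0,1), (1,1,0,0), (1,1,0,1). Reading each as a conjunction of literals (¬x1·x2·¬x3·x4, x1·x2·¬x3·¬x4, x1·x2·¬x3·x4) and taking the OR gives the canonical DNF.

g(x1, x2, x3, x4) = ((((~x1 & x2) & ~x3) & x4) | (((x1 & x2) & ~x3) & ~x4)) | (((x1 & x2) & ~x3) & x4)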